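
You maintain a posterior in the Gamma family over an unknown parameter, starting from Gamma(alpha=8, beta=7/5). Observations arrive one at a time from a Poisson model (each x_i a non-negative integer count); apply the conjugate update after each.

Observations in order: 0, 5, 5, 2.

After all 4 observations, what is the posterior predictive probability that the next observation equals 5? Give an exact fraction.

obs 1: x=0 → posterior Gamma(8, 12/5)
obs 2: x=5 → posterior Gamma(13, 17/5)
obs 3: x=5 → posterior Gamma(18, 22/5)
obs 4: x=2 → posterior Gamma(20, 27/5)

703825699738199028973269761240353125/5316911983139663491615228241121378304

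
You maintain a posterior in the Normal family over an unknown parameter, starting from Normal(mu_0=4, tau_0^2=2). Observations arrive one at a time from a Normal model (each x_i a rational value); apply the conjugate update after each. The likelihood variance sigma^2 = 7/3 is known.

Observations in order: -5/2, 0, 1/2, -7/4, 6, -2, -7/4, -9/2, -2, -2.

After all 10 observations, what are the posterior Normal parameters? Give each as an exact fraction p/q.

obs 1: x=-5/2 → posterior Normal(1, 14/13)
obs 2: x=0 → posterior Normal(13/19, 14/19)
obs 3: x=1/2 → posterior Normal(16/25, 14/25)
obs 4: x=-7/4 → posterior Normal(11/62, 14/31)
obs 5: x=6 → posterior Normal(83/74, 14/37)
obs 6: x=-2 → posterior Normal(59/86, 14/43)
obs 7: x=-7/4 → posterior Normal(19/49, 2/7)
obs 8: x=-9/2 → posterior Normal(-8/55, 14/55)
obs 9: x=-2 → posterior Normal(-20/61, 14/61)
obs 10: x=-2 → posterior Normal(-32/67, 14/67)

mu_0=-32/67, tau_0^2=14/67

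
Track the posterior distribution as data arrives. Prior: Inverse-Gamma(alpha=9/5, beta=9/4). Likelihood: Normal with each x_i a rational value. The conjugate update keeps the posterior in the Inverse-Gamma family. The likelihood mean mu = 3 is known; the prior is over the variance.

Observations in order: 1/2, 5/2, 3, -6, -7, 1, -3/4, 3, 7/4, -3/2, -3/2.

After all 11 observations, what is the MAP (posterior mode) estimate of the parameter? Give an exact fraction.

10085/664

obs 1: x=1/2 → posterior Inverse-Gamma(23/10, 43/8)
obs 2: x=5/2 → posterior Inverse-Gamma(14/5, 11/2)
obs 3: x=3 → posterior Inverse-Gamma(33/10, 11/2)
obs 4: x=-6 → posterior Inverse-Gamma(19/5, 46)
obs 5: x=-7 → posterior Inverse-Gamma(43/10, 96)
obs 6: x=1 → posterior Inverse-Gamma(24/5, 98)
obs 7: x=-3/4 → posterior Inverse-Gamma(53/10, 3361/32)
obs 8: x=3 → posterior Inverse-Gamma(29/5, 3361/32)
obs 9: x=7/4 → posterior Inverse-Gamma(63/10, 1693/16)
obs 10: x=-3/2 → posterior Inverse-Gamma(34/5, 1855/16)
obs 11: x=-3/2 → posterior Inverse-Gamma(73/10, 2017/16)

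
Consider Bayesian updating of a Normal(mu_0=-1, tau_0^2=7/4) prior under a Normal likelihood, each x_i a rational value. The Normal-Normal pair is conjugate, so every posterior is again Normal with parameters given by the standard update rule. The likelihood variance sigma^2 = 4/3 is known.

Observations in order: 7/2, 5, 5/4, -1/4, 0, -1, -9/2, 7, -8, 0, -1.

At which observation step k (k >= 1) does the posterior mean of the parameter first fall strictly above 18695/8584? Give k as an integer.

obs 1: x=7/2 → posterior Normal(115/74, 28/37)
obs 2: x=5 → posterior Normal(325/116, 14/29)
obs 3: x=5/4 → posterior Normal(755/316, 28/79)
obs 4: x=-1/4 → posterior Normal(367/200, 7/25)
obs 5: x=0 → posterior Normal(367/242, 28/121)
obs 6: x=-1 → posterior Normal(325/284, 14/71)
obs 7: x=-9/2 → posterior Normal(68/163, 28/163)
obs 8: x=7 → posterior Normal(215/184, 7/46)
obs 9: x=-8 → posterior Normal(47/205, 28/205)
obs 10: x=0 → posterior Normal(47/226, 14/113)
obs 11: x=-1 → posterior Normal(2/19, 28/247)

k = 2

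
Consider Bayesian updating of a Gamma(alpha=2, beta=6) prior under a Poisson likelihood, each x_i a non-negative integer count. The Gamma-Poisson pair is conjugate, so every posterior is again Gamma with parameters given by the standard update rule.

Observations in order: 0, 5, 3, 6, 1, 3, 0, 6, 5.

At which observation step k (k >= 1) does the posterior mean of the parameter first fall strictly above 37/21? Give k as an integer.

k = 8

obs 1: x=0 → posterior Gamma(2, 7)
obs 2: x=5 → posterior Gamma(7, 8)
obs 3: x=3 → posterior Gamma(10, 9)
obs 4: x=6 → posterior Gamma(16, 10)
obs 5: x=1 → posterior Gamma(17, 11)
obs 6: x=3 → posterior Gamma(20, 12)
obs 7: x=0 → posterior Gamma(20, 13)
obs 8: x=6 → posterior Gamma(26, 14)
obs 9: x=5 → posterior Gamma(31, 15)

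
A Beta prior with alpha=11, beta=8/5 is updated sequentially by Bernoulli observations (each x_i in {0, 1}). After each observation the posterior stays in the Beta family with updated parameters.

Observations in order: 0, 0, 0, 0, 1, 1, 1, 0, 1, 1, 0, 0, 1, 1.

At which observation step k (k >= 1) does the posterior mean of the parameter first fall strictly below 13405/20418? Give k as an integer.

k = 12

obs 1: x=0 → posterior Beta(11, 13/5)
obs 2: x=0 → posterior Beta(11, 18/5)
obs 3: x=0 → posterior Beta(11, 23/5)
obs 4: x=0 → posterior Beta(11, 28/5)
obs 5: x=1 → posterior Beta(12, 28/5)
obs 6: x=1 → posterior Beta(13, 28/5)
obs 7: x=1 → posterior Beta(14, 28/5)
obs 8: x=0 → posterior Beta(14, 33/5)
obs 9: x=1 → posterior Beta(15, 33/5)
obs 10: x=1 → posterior Beta(16, 33/5)
obs 11: x=0 → posterior Beta(16, 38/5)
obs 12: x=0 → posterior Beta(16, 43/5)
obs 13: x=1 → posterior Beta(17, 43/5)
obs 14: x=1 → posterior Beta(18, 43/5)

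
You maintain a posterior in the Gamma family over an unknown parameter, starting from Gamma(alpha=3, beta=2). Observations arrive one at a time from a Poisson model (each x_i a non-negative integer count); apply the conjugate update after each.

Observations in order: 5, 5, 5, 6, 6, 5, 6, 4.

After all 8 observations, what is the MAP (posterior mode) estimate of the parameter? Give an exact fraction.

22/5

obs 1: x=5 → posterior Gamma(8, 3)
obs 2: x=5 → posterior Gamma(13, 4)
obs 3: x=5 → posterior Gamma(18, 5)
obs 4: x=6 → posterior Gamma(24, 6)
obs 5: x=6 → posterior Gamma(30, 7)
obs 6: x=5 → posterior Gamma(35, 8)
obs 7: x=6 → posterior Gamma(41, 9)
obs 8: x=4 → posterior Gamma(45, 10)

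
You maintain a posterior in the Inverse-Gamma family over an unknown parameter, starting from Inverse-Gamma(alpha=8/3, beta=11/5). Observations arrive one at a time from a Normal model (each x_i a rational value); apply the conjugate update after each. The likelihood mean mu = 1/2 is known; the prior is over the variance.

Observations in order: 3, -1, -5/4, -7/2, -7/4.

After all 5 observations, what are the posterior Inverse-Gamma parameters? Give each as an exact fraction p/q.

alpha=31/6, beta=1481/80

obs 1: x=3 → posterior Inverse-Gamma(19/6, 213/40)
obs 2: x=-1 → posterior Inverse-Gamma(11/3, 129/20)
obs 3: x=-5/4 → posterior Inverse-Gamma(25/6, 1277/160)
obs 4: x=-7/2 → posterior Inverse-Gamma(14/3, 2557/160)
obs 5: x=-7/4 → posterior Inverse-Gamma(31/6, 1481/80)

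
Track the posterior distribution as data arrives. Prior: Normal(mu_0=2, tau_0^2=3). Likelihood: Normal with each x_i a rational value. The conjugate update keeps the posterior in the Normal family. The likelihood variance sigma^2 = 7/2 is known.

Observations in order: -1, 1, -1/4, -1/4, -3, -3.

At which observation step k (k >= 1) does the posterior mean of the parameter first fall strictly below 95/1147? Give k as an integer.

obs 1: x=-1 → posterior Normal(8/13, 21/13)
obs 2: x=1 → posterior Normal(14/19, 21/19)
obs 3: x=-1/4 → posterior Normal(1/2, 21/25)
obs 4: x=-1/4 → posterior Normal(11/31, 21/31)
obs 5: x=-3 → posterior Normal(-7/37, 21/37)
obs 6: x=-3 → posterior Normal(-25/43, 21/43)

k = 5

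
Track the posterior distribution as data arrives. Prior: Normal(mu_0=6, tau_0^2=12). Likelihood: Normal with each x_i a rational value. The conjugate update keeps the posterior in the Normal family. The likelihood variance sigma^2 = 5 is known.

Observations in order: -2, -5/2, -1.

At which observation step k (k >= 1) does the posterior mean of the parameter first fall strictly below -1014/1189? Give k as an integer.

obs 1: x=-2 → posterior Normal(6/17, 60/17)
obs 2: x=-5/2 → posterior Normal(-24/29, 60/29)
obs 3: x=-1 → posterior Normal(-36/41, 60/41)

k = 3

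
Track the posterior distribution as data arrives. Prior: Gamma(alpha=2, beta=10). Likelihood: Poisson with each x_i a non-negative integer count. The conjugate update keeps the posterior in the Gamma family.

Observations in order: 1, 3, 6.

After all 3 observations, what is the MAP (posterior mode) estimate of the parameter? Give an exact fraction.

obs 1: x=1 → posterior Gamma(3, 11)
obs 2: x=3 → posterior Gamma(6, 12)
obs 3: x=6 → posterior Gamma(12, 13)

11/13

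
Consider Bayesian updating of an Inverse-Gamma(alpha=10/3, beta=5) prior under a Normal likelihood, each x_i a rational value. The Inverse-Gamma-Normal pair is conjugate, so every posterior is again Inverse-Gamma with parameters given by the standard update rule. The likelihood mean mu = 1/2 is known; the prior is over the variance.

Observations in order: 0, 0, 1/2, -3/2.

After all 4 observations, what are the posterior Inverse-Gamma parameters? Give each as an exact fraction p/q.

obs 1: x=0 → posterior Inverse-Gamma(23/6, 41/8)
obs 2: x=0 → posterior Inverse-Gamma(13/3, 21/4)
obs 3: x=1/2 → posterior Inverse-Gamma(29/6, 21/4)
obs 4: x=-3/2 → posterior Inverse-Gamma(16/3, 29/4)

alpha=16/3, beta=29/4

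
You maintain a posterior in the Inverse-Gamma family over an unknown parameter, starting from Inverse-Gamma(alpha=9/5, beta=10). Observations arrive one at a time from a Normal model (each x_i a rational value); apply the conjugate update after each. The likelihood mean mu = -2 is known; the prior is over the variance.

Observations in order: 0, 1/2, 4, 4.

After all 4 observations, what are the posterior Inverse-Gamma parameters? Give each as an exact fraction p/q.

alpha=19/5, beta=409/8

obs 1: x=0 → posterior Inverse-Gamma(23/10, 12)
obs 2: x=1/2 → posterior Inverse-Gamma(14/5, 121/8)
obs 3: x=4 → posterior Inverse-Gamma(33/10, 265/8)
obs 4: x=4 → posterior Inverse-Gamma(19/5, 409/8)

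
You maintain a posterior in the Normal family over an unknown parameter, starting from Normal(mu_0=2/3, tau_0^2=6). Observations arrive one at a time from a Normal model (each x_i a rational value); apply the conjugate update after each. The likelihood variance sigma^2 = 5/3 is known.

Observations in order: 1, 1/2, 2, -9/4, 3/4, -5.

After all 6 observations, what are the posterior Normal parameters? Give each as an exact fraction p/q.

obs 1: x=1 → posterior Normal(64/69, 30/23)
obs 2: x=1/2 → posterior Normal(91/123, 30/41)
obs 3: x=2 → posterior Normal(199/177, 30/59)
obs 4: x=-9/4 → posterior Normal(155/462, 30/77)
obs 5: x=3/4 → posterior Normal(118/285, 6/19)
obs 6: x=-5 → posterior Normal(-152/339, 30/113)

mu_0=-152/339, tau_0^2=30/113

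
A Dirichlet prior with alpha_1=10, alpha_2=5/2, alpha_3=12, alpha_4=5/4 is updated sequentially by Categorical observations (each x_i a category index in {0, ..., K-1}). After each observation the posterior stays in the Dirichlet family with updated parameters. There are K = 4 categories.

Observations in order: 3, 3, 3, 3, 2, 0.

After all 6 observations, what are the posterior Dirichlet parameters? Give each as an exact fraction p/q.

alpha_1=11, alpha_2=5/2, alpha_3=13, alpha_4=21/4

obs 1: x=3 → posterior Dirichlet(10, 5/2, 12, 9/4)
obs 2: x=3 → posterior Dirichlet(10, 5/2, 12, 13/4)
obs 3: x=3 → posterior Dirichlet(10, 5/2, 12, 17/4)
obs 4: x=3 → posterior Dirichlet(10, 5/2, 12, 21/4)
obs 5: x=2 → posterior Dirichlet(10, 5/2, 13, 21/4)
obs 6: x=0 → posterior Dirichlet(11, 5/2, 13, 21/4)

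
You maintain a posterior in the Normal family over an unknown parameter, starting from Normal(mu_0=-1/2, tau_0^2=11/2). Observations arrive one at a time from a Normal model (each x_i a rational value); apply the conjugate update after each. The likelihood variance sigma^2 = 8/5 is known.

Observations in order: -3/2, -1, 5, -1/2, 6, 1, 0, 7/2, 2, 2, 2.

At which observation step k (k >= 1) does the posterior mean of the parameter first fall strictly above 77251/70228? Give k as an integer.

k = 5

obs 1: x=-3/2 → posterior Normal(-181/142, 88/71)
obs 2: x=-1 → posterior Normal(-97/84, 44/63)
obs 3: x=5 → posterior Normal(259/362, 88/181)
obs 4: x=-1/2 → posterior Normal(51/118, 22/59)
obs 5: x=6 → posterior Normal(144/97, 88/291)
obs 6: x=1 → posterior Normal(487/346, 44/173)
obs 7: x=0 → posterior Normal(487/401, 88/401)
obs 8: x=7/2 → posterior Normal(453/304, 11/57)
obs 9: x=2 → posterior Normal(1579/1022, 88/511)
obs 10: x=2 → posterior Normal(1799/1132, 44/283)
obs 11: x=2 → posterior Normal(673/414, 88/621)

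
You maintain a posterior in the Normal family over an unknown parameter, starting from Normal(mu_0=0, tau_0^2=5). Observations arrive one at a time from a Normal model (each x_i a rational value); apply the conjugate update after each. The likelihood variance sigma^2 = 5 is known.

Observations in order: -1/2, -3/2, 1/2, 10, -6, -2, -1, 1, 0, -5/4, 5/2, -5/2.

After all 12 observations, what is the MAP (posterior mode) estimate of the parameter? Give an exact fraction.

-3/52

obs 1: x=-1/2 → posterior Normal(-1/4, 5/2)
obs 2: x=-3/2 → posterior Normal(-2/3, 5/3)
obs 3: x=1/2 → posterior Normal(-3/8, 5/4)
obs 4: x=10 → posterior Normal(17/10, 1)
obs 5: x=-6 → posterior Normal(5/12, 5/6)
obs 6: x=-2 → posterior Normal(1/14, 5/7)
obs 7: x=-1 → posterior Normal(-1/16, 5/8)
obs 8: x=1 → posterior Normal(1/18, 5/9)
obs 9: x=0 → posterior Normal(1/20, 1/2)
obs 10: x=-5/4 → posterior Normal(-3/44, 5/11)
obs 11: x=5/2 → posterior Normal(7/48, 5/12)
obs 12: x=-5/2 → posterior Normal(-3/52, 5/13)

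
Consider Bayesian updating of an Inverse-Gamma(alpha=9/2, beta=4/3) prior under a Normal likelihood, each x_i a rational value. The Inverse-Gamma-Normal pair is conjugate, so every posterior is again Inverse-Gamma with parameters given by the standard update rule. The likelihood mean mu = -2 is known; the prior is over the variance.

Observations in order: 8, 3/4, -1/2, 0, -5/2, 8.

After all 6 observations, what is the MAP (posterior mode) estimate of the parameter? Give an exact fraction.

10403/816

obs 1: x=8 → posterior Inverse-Gamma(5, 154/3)
obs 2: x=3/4 → posterior Inverse-Gamma(11/2, 5291/96)
obs 3: x=-1/2 → posterior Inverse-Gamma(6, 5399/96)
obs 4: x=0 → posterior Inverse-Gamma(13/2, 5591/96)
obs 5: x=-5/2 → posterior Inverse-Gamma(7, 5603/96)
obs 6: x=8 → posterior Inverse-Gamma(15/2, 10403/96)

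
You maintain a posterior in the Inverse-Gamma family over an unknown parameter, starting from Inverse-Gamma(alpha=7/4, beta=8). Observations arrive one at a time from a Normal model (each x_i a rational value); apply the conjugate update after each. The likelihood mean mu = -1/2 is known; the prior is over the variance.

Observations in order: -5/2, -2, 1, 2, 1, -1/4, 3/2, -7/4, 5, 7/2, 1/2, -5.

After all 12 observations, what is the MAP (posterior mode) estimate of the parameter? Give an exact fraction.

849/140

obs 1: x=-5/2 → posterior Inverse-Gamma(9/4, 10)
obs 2: x=-2 → posterior Inverse-Gamma(11/4, 89/8)
obs 3: x=1 → posterior Inverse-Gamma(13/4, 49/4)
obs 4: x=2 → posterior Inverse-Gamma(15/4, 123/8)
obs 5: x=1 → posterior Inverse-Gamma(17/4, 33/2)
obs 6: x=-1/4 → posterior Inverse-Gamma(19/4, 529/32)
obs 7: x=3/2 → posterior Inverse-Gamma(21/4, 593/32)
obs 8: x=-7/4 → posterior Inverse-Gamma(23/4, 309/16)
obs 9: x=5 → posterior Inverse-Gamma(25/4, 551/16)
obs 10: x=7/2 → posterior Inverse-Gamma(27/4, 679/16)
obs 11: x=1/2 → posterior Inverse-Gamma(29/4, 687/16)
obs 12: x=-5 → posterior Inverse-Gamma(31/4, 849/16)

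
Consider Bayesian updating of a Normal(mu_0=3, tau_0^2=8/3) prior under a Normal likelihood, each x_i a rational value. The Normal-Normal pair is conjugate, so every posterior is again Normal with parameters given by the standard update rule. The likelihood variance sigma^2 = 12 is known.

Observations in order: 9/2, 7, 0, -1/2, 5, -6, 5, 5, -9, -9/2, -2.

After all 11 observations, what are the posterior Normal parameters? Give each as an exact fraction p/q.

mu_0=36/31, tau_0^2=24/31

obs 1: x=9/2 → posterior Normal(36/11, 24/11)
obs 2: x=7 → posterior Normal(50/13, 24/13)
obs 3: x=0 → posterior Normal(10/3, 8/5)
obs 4: x=-1/2 → posterior Normal(49/17, 24/17)
obs 5: x=5 → posterior Normal(59/19, 24/19)
obs 6: x=-6 → posterior Normal(47/21, 8/7)
obs 7: x=5 → posterior Normal(57/23, 24/23)
obs 8: x=5 → posterior Normal(67/25, 24/25)
obs 9: x=-9 → posterior Normal(49/27, 8/9)
obs 10: x=-9/2 → posterior Normal(40/29, 24/29)
obs 11: x=-2 → posterior Normal(36/31, 24/31)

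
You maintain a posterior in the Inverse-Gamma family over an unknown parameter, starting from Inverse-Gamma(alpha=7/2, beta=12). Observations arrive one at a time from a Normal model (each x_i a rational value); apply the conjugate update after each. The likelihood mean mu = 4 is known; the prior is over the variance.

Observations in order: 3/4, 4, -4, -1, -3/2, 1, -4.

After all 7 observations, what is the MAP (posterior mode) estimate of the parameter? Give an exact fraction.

3629/256

obs 1: x=3/4 → posterior Inverse-Gamma(4, 553/32)
obs 2: x=4 → posterior Inverse-Gamma(9/2, 553/32)
obs 3: x=-4 → posterior Inverse-Gamma(5, 1577/32)
obs 4: x=-1 → posterior Inverse-Gamma(11/2, 1977/32)
obs 5: x=-3/2 → posterior Inverse-Gamma(6, 2461/32)
obs 6: x=1 → posterior Inverse-Gamma(13/2, 2605/32)
obs 7: x=-4 → posterior Inverse-Gamma(7, 3629/32)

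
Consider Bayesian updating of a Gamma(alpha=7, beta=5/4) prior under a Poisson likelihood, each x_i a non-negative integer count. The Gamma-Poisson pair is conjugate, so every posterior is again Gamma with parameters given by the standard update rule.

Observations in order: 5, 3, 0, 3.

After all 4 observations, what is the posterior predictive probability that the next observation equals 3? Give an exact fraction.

9205812522652873010689274112/45474735088646411895751953125

obs 1: x=5 → posterior Gamma(12, 9/4)
obs 2: x=3 → posterior Gamma(15, 13/4)
obs 3: x=0 → posterior Gamma(15, 17/4)
obs 4: x=3 → posterior Gamma(18, 21/4)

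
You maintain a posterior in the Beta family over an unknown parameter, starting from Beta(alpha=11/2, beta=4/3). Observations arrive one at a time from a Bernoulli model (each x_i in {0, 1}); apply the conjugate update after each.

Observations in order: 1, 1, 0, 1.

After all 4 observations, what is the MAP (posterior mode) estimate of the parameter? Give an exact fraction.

obs 1: x=1 → posterior Beta(13/2, 4/3)
obs 2: x=1 → posterior Beta(15/2, 4/3)
obs 3: x=0 → posterior Beta(15/2, 7/3)
obs 4: x=1 → posterior Beta(17/2, 7/3)

45/53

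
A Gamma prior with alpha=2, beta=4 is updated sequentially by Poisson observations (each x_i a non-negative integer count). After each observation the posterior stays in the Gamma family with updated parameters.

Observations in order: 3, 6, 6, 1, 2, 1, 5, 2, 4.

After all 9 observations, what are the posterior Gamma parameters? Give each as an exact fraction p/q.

alpha=32, beta=13

obs 1: x=3 → posterior Gamma(5, 5)
obs 2: x=6 → posterior Gamma(11, 6)
obs 3: x=6 → posterior Gamma(17, 7)
obs 4: x=1 → posterior Gamma(18, 8)
obs 5: x=2 → posterior Gamma(20, 9)
obs 6: x=1 → posterior Gamma(21, 10)
obs 7: x=5 → posterior Gamma(26, 11)
obs 8: x=2 → posterior Gamma(28, 12)
obs 9: x=4 → posterior Gamma(32, 13)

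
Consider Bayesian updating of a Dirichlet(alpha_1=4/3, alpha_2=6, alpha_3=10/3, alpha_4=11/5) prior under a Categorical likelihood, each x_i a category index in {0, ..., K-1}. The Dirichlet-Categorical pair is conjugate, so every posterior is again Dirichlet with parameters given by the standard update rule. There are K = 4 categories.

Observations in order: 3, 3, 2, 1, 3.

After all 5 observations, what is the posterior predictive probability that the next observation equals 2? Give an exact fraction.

65/268

obs 1: x=3 → posterior Dirichlet(4/3, 6, 10/3, 16/5)
obs 2: x=3 → posterior Dirichlet(4/3, 6, 10/3, 21/5)
obs 3: x=2 → posterior Dirichlet(4/3, 6, 13/3, 21/5)
obs 4: x=1 → posterior Dirichlet(4/3, 7, 13/3, 21/5)
obs 5: x=3 → posterior Dirichlet(4/3, 7, 13/3, 26/5)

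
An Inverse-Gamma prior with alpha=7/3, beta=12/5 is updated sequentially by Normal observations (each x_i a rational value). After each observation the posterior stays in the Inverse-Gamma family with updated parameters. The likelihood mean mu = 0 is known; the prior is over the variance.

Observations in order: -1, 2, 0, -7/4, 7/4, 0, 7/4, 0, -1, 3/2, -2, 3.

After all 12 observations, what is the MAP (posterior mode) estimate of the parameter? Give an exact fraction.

obs 1: x=-1 → posterior Inverse-Gamma(17/6, 29/10)
obs 2: x=2 → posterior Inverse-Gamma(10/3, 49/10)
obs 3: x=0 → posterior Inverse-Gamma(23/6, 49/10)
obs 4: x=-7/4 → posterior Inverse-Gamma(13/3, 1029/160)
obs 5: x=7/4 → posterior Inverse-Gamma(29/6, 637/80)
obs 6: x=0 → posterior Inverse-Gamma(16/3, 637/80)
obs 7: x=7/4 → posterior Inverse-Gamma(35/6, 1519/160)
obs 8: x=0 → posterior Inverse-Gamma(19/3, 1519/160)
obs 9: x=-1 → posterior Inverse-Gamma(41/6, 1599/160)
obs 10: x=3/2 → posterior Inverse-Gamma(22/3, 1779/160)
obs 11: x=-2 → posterior Inverse-Gamma(47/6, 2099/160)
obs 12: x=3 → posterior Inverse-Gamma(25/3, 2819/160)

8457/4480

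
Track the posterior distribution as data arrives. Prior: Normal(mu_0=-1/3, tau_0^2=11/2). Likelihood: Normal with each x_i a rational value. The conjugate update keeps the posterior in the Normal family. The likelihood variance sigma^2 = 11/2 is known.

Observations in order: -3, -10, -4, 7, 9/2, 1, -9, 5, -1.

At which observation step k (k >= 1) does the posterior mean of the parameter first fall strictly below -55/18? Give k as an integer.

obs 1: x=-3 → posterior Normal(-5/3, 11/4)
obs 2: x=-10 → posterior Normal(-40/9, 11/6)
obs 3: x=-4 → posterior Normal(-13/3, 11/8)
obs 4: x=7 → posterior Normal(-31/15, 11/10)
obs 5: x=9/2 → posterior Normal(-35/36, 11/12)
obs 6: x=1 → posterior Normal(-29/42, 11/14)
obs 7: x=-9 → posterior Normal(-83/48, 11/16)
obs 8: x=5 → posterior Normal(-53/54, 11/18)
obs 9: x=-1 → posterior Normal(-59/60, 11/20)

k = 2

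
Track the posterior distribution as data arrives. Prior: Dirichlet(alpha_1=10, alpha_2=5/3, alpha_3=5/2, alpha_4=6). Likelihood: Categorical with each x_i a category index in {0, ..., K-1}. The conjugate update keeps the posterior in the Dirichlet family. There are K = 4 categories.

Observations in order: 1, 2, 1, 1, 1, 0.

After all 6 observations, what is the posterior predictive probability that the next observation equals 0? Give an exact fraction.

obs 1: x=1 → posterior Dirichlet(10, 8/3, 5/2, 6)
obs 2: x=2 → posterior Dirichlet(10, 8/3, 7/2, 6)
obs 3: x=1 → posterior Dirichlet(10, 11/3, 7/2, 6)
obs 4: x=1 → posterior Dirichlet(10, 14/3, 7/2, 6)
obs 5: x=1 → posterior Dirichlet(10, 17/3, 7/2, 6)
obs 6: x=0 → posterior Dirichlet(11, 17/3, 7/2, 6)

66/157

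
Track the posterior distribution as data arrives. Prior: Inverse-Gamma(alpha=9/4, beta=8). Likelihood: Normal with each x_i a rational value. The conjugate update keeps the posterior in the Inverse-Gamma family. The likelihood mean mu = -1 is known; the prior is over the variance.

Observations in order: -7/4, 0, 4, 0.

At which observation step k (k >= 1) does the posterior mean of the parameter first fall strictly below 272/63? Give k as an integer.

obs 1: x=-7/4 → posterior Inverse-Gamma(11/4, 265/32)
obs 2: x=0 → posterior Inverse-Gamma(13/4, 281/32)
obs 3: x=4 → posterior Inverse-Gamma(15/4, 681/32)
obs 4: x=0 → posterior Inverse-Gamma(17/4, 697/32)

k = 2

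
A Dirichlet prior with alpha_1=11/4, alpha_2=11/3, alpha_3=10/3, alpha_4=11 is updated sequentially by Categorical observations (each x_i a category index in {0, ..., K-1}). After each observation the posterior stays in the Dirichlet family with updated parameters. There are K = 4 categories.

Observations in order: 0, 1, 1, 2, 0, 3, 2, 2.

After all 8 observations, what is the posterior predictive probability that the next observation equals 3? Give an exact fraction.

48/115

obs 1: x=0 → posterior Dirichlet(15/4, 11/3, 10/3, 11)
obs 2: x=1 → posterior Dirichlet(15/4, 14/3, 10/3, 11)
obs 3: x=1 → posterior Dirichlet(15/4, 17/3, 10/3, 11)
obs 4: x=2 → posterior Dirichlet(15/4, 17/3, 13/3, 11)
obs 5: x=0 → posterior Dirichlet(19/4, 17/3, 13/3, 11)
obs 6: x=3 → posterior Dirichlet(19/4, 17/3, 13/3, 12)
obs 7: x=2 → posterior Dirichlet(19/4, 17/3, 16/3, 12)
obs 8: x=2 → posterior Dirichlet(19/4, 17/3, 19/3, 12)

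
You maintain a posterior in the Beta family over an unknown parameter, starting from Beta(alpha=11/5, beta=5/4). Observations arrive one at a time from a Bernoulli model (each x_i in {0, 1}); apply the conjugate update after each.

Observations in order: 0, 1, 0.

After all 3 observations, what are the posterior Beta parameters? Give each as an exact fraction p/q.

alpha=16/5, beta=13/4

obs 1: x=0 → posterior Beta(11/5, 9/4)
obs 2: x=1 → posterior Beta(16/5, 9/4)
obs 3: x=0 → posterior Beta(16/5, 13/4)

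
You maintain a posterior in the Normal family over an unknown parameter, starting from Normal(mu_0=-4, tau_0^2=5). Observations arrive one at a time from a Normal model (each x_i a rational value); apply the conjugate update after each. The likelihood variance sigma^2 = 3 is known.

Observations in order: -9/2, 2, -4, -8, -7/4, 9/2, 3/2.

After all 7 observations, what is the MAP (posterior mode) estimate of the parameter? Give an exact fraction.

obs 1: x=-9/2 → posterior Normal(-69/16, 15/8)
obs 2: x=2 → posterior Normal(-49/26, 15/13)
obs 3: x=-4 → posterior Normal(-89/36, 5/6)
obs 4: x=-8 → posterior Normal(-169/46, 15/23)
obs 5: x=-7/4 → posterior Normal(-373/112, 15/28)
obs 6: x=9/2 → posterior Normal(-283/132, 5/11)
obs 7: x=3/2 → posterior Normal(-253/152, 15/38)

-253/152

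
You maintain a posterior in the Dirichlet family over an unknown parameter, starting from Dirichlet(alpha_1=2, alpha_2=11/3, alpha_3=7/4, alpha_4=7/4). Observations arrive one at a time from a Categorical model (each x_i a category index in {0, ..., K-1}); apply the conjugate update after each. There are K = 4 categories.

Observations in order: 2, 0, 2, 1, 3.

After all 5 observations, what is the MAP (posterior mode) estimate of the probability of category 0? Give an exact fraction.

obs 1: x=2 → posterior Dirichlet(2, 11/3, 11/4, 7/4)
obs 2: x=0 → posterior Dirichlet(3, 11/3, 11/4, 7/4)
obs 3: x=2 → posterior Dirichlet(3, 11/3, 15/4, 7/4)
obs 4: x=1 → posterior Dirichlet(3, 14/3, 15/4, 7/4)
obs 5: x=3 → posterior Dirichlet(3, 14/3, 15/4, 11/4)

12/61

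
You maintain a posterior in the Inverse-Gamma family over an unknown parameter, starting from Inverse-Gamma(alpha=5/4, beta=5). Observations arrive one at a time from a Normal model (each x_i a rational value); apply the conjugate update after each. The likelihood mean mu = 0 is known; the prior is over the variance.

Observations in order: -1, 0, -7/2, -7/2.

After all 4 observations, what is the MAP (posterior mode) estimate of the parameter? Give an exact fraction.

obs 1: x=-1 → posterior Inverse-Gamma(7/4, 11/2)
obs 2: x=0 → posterior Inverse-Gamma(9/4, 11/2)
obs 3: x=-7/2 → posterior Inverse-Gamma(11/4, 93/8)
obs 4: x=-7/2 → posterior Inverse-Gamma(13/4, 71/4)

71/17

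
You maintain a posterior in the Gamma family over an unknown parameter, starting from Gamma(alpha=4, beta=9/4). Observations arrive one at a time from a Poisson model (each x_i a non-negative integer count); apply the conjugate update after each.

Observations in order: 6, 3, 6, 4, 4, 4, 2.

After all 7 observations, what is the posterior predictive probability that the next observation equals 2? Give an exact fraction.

obs 1: x=6 → posterior Gamma(10, 13/4)
obs 2: x=3 → posterior Gamma(13, 17/4)
obs 3: x=6 → posterior Gamma(19, 21/4)
obs 4: x=4 → posterior Gamma(23, 25/4)
obs 5: x=4 → posterior Gamma(27, 29/4)
obs 6: x=4 → posterior Gamma(31, 33/4)
obs 7: x=2 → posterior Gamma(33, 37/4)

50552162467931721941053671937415513674886793207377013072/280178615691291310066515073129601716457550332348938233401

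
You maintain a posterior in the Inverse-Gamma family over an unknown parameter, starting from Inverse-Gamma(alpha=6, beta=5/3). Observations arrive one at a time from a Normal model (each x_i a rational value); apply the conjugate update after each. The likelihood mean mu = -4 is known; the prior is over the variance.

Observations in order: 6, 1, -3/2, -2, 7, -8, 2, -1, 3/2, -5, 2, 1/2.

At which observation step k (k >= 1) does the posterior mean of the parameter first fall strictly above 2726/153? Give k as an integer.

obs 1: x=6 → posterior Inverse-Gamma(13/2, 155/3)
obs 2: x=1 → posterior Inverse-Gamma(7, 385/6)
obs 3: x=-3/2 → posterior Inverse-Gamma(15/2, 1615/24)
obs 4: x=-2 → posterior Inverse-Gamma(8, 1663/24)
obs 5: x=7 → posterior Inverse-Gamma(17/2, 3115/24)
obs 6: x=-8 → posterior Inverse-Gamma(9, 3307/24)
obs 7: x=2 → posterior Inverse-Gamma(19/2, 3739/24)
obs 8: x=-1 → posterior Inverse-Gamma(10, 3847/24)
obs 9: x=3/2 → posterior Inverse-Gamma(21/2, 2105/12)
obs 10: x=-5 → posterior Inverse-Gamma(11, 2111/12)
obs 11: x=2 → posterior Inverse-Gamma(23/2, 2327/12)
obs 12: x=1/2 → posterior Inverse-Gamma(12, 4897/24)

k = 7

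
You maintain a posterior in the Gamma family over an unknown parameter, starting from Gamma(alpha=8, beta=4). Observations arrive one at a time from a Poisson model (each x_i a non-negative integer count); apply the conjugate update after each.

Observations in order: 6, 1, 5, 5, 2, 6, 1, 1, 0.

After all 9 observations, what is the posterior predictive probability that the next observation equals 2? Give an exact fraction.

43775371913297355637855923741789656806065/182225556172186058674940229804729969934336

obs 1: x=6 → posterior Gamma(14, 5)
obs 2: x=1 → posterior Gamma(15, 6)
obs 3: x=5 → posterior Gamma(20, 7)
obs 4: x=5 → posterior Gamma(25, 8)
obs 5: x=2 → posterior Gamma(27, 9)
obs 6: x=6 → posterior Gamma(33, 10)
obs 7: x=1 → posterior Gamma(34, 11)
obs 8: x=1 → posterior Gamma(35, 12)
obs 9: x=0 → posterior Gamma(35, 13)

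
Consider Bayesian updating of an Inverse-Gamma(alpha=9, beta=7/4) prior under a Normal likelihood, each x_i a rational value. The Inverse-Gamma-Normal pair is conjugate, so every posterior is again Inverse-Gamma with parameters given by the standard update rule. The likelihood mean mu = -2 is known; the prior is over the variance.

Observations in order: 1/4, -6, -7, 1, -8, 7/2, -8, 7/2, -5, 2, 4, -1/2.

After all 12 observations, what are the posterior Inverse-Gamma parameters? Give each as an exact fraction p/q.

obs 1: x=1/4 → posterior Inverse-Gamma(19/2, 137/32)
obs 2: x=-6 → posterior Inverse-Gamma(10, 393/32)
obs 3: x=-7 → posterior Inverse-Gamma(21/2, 793/32)
obs 4: x=1 → posterior Inverse-Gamma(11, 937/32)
obs 5: x=-8 → posterior Inverse-Gamma(23/2, 1513/32)
obs 6: x=7/2 → posterior Inverse-Gamma(12, 1997/32)
obs 7: x=-8 → posterior Inverse-Gamma(25/2, 2573/32)
obs 8: x=7/2 → posterior Inverse-Gamma(13, 3057/32)
obs 9: x=-5 → posterior Inverse-Gamma(27/2, 3201/32)
obs 10: x=2 → posterior Inverse-Gamma(14, 3457/32)
obs 11: x=4 → posterior Inverse-Gamma(29/2, 4033/32)
obs 12: x=-1/2 → posterior Inverse-Gamma(15, 4069/32)

alpha=15, beta=4069/32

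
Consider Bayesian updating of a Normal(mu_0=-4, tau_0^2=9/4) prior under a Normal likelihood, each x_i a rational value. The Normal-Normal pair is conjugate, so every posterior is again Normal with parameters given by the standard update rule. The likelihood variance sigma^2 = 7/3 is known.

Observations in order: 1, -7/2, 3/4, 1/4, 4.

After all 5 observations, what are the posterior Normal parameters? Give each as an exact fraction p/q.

obs 1: x=1 → posterior Normal(-17/11, 63/55)
obs 2: x=-7/2 → posterior Normal(-359/164, 63/82)
obs 3: x=3/4 → posterior Normal(-637/436, 63/109)
obs 4: x=1/4 → posterior Normal(-305/272, 63/136)
obs 5: x=4 → posterior Normal(-89/326, 63/163)

mu_0=-89/326, tau_0^2=63/163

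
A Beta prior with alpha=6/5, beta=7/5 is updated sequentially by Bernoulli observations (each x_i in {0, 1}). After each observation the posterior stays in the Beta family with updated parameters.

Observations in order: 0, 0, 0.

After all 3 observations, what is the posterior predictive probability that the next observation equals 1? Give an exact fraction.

3/14

obs 1: x=0 → posterior Beta(6/5, 12/5)
obs 2: x=0 → posterior Beta(6/5, 17/5)
obs 3: x=0 → posterior Beta(6/5, 22/5)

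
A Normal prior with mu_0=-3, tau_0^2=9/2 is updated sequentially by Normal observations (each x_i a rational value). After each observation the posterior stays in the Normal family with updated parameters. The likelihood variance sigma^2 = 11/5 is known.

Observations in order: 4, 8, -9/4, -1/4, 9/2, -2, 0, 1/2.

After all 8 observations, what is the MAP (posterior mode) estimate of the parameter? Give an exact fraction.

obs 1: x=4 → posterior Normal(114/67, 99/67)
obs 2: x=8 → posterior Normal(237/56, 99/112)
obs 3: x=-9/4 → posterior Normal(1491/628, 99/157)
obs 4: x=-1/4 → posterior Normal(723/404, 99/202)
obs 5: x=9/2 → posterior Normal(564/247, 99/247)
obs 6: x=-2 → posterior Normal(237/146, 99/292)
obs 7: x=0 → posterior Normal(474/337, 99/337)
obs 8: x=1/2 → posterior Normal(993/764, 99/382)

993/764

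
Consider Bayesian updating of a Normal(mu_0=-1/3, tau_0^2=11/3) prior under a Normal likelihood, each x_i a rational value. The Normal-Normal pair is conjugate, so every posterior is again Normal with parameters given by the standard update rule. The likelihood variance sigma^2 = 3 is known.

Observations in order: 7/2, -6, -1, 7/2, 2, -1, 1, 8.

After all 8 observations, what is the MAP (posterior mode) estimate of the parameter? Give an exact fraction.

107/97

obs 1: x=7/2 → posterior Normal(71/40, 33/20)
obs 2: x=-6 → posterior Normal(-61/62, 33/31)
obs 3: x=-1 → posterior Normal(-83/84, 11/14)
obs 4: x=7/2 → posterior Normal(-3/53, 33/53)
obs 5: x=2 → posterior Normal(19/64, 33/64)
obs 6: x=-1 → posterior Normal(8/75, 11/25)
obs 7: x=1 → posterior Normal(19/86, 33/86)
obs 8: x=8 → posterior Normal(107/97, 33/97)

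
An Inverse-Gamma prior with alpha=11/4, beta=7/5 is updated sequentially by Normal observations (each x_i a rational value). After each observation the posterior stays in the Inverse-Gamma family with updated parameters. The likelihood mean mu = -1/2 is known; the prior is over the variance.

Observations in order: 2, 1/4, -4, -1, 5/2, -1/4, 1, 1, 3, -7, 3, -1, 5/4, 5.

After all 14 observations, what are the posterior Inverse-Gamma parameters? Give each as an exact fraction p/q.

alpha=39/4, beta=10879/160

obs 1: x=2 → posterior Inverse-Gamma(13/4, 181/40)
obs 2: x=1/4 → posterior Inverse-Gamma(15/4, 769/160)
obs 3: x=-4 → posterior Inverse-Gamma(17/4, 1749/160)
obs 4: x=-1 → posterior Inverse-Gamma(19/4, 1769/160)
obs 5: x=5/2 → posterior Inverse-Gamma(21/4, 2489/160)
obs 6: x=-1/4 → posterior Inverse-Gamma(23/4, 1247/80)
obs 7: x=1 → posterior Inverse-Gamma(25/4, 1337/80)
obs 8: x=1 → posterior Inverse-Gamma(27/4, 1427/80)
obs 9: x=3 → posterior Inverse-Gamma(29/4, 1917/80)
obs 10: x=-7 → posterior Inverse-Gamma(31/4, 3607/80)
obs 11: x=3 → posterior Inverse-Gamma(33/4, 4097/80)
obs 12: x=-1 → posterior Inverse-Gamma(35/4, 4107/80)
obs 13: x=5/4 → posterior Inverse-Gamma(37/4, 8459/160)
obs 14: x=5 → posterior Inverse-Gamma(39/4, 10879/160)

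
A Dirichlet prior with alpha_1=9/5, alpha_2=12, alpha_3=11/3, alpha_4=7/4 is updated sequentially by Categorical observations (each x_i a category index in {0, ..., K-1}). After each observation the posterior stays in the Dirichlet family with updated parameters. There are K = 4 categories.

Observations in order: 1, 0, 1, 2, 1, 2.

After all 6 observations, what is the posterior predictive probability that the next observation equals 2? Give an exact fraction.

20/89

obs 1: x=1 → posterior Dirichlet(9/5, 13, 11/3, 7/4)
obs 2: x=0 → posterior Dirichlet(14/5, 13, 11/3, 7/4)
obs 3: x=1 → posterior Dirichlet(14/5, 14, 11/3, 7/4)
obs 4: x=2 → posterior Dirichlet(14/5, 14, 14/3, 7/4)
obs 5: x=1 → posterior Dirichlet(14/5, 15, 14/3, 7/4)
obs 6: x=2 → posterior Dirichlet(14/5, 15, 17/3, 7/4)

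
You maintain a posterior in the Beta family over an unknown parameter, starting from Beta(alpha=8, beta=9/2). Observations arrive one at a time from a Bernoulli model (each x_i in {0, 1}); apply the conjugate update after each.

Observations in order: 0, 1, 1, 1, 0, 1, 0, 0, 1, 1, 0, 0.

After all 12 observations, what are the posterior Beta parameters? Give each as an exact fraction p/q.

alpha=14, beta=21/2

obs 1: x=0 → posterior Beta(8, 11/2)
obs 2: x=1 → posterior Beta(9, 11/2)
obs 3: x=1 → posterior Beta(10, 11/2)
obs 4: x=1 → posterior Beta(11, 11/2)
obs 5: x=0 → posterior Beta(11, 13/2)
obs 6: x=1 → posterior Beta(12, 13/2)
obs 7: x=0 → posterior Beta(12, 15/2)
obs 8: x=0 → posterior Beta(12, 17/2)
obs 9: x=1 → posterior Beta(13, 17/2)
obs 10: x=1 → posterior Beta(14, 17/2)
obs 11: x=0 → posterior Beta(14, 19/2)
obs 12: x=0 → posterior Beta(14, 21/2)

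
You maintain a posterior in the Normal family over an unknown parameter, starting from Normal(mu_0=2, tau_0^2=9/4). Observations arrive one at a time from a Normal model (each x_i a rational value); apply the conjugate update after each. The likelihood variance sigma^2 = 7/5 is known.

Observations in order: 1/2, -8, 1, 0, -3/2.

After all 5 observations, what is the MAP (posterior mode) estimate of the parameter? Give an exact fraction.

-304/253

obs 1: x=1/2 → posterior Normal(157/146, 63/73)
obs 2: x=-8 → posterior Normal(-563/236, 63/118)
obs 3: x=1 → posterior Normal(-473/326, 63/163)
obs 4: x=0 → posterior Normal(-473/416, 63/208)
obs 5: x=-3/2 → posterior Normal(-304/253, 63/253)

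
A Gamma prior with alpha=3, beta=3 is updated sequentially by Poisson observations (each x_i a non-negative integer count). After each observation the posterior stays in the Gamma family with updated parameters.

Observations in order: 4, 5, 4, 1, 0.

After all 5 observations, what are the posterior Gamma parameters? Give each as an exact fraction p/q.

alpha=17, beta=8

obs 1: x=4 → posterior Gamma(7, 4)
obs 2: x=5 → posterior Gamma(12, 5)
obs 3: x=4 → posterior Gamma(16, 6)
obs 4: x=1 → posterior Gamma(17, 7)
obs 5: x=0 → posterior Gamma(17, 8)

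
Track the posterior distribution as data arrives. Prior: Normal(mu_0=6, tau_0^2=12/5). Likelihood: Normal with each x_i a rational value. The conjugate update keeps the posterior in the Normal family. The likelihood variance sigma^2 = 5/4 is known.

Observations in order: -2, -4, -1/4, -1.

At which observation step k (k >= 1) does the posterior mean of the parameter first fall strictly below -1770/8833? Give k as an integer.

obs 1: x=-2 → posterior Normal(54/73, 60/73)
obs 2: x=-4 → posterior Normal(-138/121, 60/121)
obs 3: x=-1/4 → posterior Normal(-150/169, 60/169)
obs 4: x=-1 → posterior Normal(-198/217, 60/217)

k = 2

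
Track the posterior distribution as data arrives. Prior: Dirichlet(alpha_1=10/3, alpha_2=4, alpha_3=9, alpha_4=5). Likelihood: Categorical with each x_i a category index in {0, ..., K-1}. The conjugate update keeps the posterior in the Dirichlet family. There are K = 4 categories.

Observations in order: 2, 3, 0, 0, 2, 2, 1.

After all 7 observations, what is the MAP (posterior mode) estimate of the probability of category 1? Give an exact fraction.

obs 1: x=2 → posterior Dirichlet(10/3, 4, 10, 5)
obs 2: x=3 → posterior Dirichlet(10/3, 4, 10, 6)
obs 3: x=0 → posterior Dirichlet(13/3, 4, 10, 6)
obs 4: x=0 → posterior Dirichlet(16/3, 4, 10, 6)
obs 5: x=2 → posterior Dirichlet(16/3, 4, 11, 6)
obs 6: x=2 → posterior Dirichlet(16/3, 4, 12, 6)
obs 7: x=1 → posterior Dirichlet(16/3, 5, 12, 6)

12/73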